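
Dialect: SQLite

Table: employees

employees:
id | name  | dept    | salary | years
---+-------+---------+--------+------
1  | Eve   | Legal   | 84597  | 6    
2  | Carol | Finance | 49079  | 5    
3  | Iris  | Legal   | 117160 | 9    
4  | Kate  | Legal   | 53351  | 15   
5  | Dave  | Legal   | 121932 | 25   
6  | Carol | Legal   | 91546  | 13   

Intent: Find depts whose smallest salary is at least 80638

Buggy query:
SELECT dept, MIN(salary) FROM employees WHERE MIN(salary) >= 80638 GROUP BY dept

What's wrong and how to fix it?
Bug: Aggregates like MIN are computed per group after WHERE runs

Fix: Use HAVING for the per-group MIN condition

Corrected query:
SELECT dept, MIN(salary) FROM employees GROUP BY dept HAVING MIN(salary) >= 80638

Result:
(no rows)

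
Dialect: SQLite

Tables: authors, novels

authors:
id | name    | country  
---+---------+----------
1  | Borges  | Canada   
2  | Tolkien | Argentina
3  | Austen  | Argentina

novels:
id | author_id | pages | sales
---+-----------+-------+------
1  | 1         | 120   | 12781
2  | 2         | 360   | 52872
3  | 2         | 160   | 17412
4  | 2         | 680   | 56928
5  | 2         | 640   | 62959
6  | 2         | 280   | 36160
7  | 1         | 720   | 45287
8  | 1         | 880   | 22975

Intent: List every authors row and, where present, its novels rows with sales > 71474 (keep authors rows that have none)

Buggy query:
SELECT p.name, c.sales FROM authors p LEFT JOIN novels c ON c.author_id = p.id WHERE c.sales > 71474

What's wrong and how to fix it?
Bug: A WHERE condition on the right-hand table after LEFT JOIN drops unmatched parents

Fix: Put 'c.sales > 71474' in the JOIN's ON clause instead of WHERE

Corrected query:
SELECT p.name, c.sales FROM authors p LEFT JOIN novels c ON c.author_id = p.id AND c.sales > 71474

Result:
name    | sales
--------+------
Borges  | NULL 
Tolkien | NULL 
Austen  | NULL 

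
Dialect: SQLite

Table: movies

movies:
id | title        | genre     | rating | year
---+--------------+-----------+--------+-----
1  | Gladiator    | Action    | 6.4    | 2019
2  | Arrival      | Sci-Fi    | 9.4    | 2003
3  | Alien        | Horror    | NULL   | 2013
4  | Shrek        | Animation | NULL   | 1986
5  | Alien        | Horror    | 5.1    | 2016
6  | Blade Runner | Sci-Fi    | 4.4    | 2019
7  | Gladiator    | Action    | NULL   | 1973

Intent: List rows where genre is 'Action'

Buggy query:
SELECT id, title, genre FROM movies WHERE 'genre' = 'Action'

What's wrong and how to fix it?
Bug: Single quotes denote string literals in SQL; the column name is being compared as a constant string

Fix: Remove the quotes around the column name (or use double quotes for an identifier)

Corrected query:
SELECT id, title, genre FROM movies WHERE genre = 'Action'

Result:
id | title     | genre 
---+-----------+-------
1  | Gladiator | Action
7  | Gladiator | Action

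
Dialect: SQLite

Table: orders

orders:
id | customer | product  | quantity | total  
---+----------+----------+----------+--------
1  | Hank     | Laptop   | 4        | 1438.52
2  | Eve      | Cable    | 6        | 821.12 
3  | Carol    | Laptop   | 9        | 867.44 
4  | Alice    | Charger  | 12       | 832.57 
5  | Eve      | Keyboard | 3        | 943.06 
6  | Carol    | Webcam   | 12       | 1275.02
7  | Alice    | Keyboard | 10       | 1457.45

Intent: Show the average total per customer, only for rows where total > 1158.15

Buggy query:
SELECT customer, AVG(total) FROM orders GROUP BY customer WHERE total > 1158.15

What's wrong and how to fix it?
Bug: Row-level WHERE must come before GROUP BY in the clause order

Fix: Place WHERE between FROM and GROUP BY

Corrected query:
SELECT customer, AVG(total) FROM orders WHERE total > 1158.15 GROUP BY customer

Result:
customer | AVG(total)
---------+-----------
Alice    | 1457.45   
Carol    | 1275.02   
Hank     | 1438.52   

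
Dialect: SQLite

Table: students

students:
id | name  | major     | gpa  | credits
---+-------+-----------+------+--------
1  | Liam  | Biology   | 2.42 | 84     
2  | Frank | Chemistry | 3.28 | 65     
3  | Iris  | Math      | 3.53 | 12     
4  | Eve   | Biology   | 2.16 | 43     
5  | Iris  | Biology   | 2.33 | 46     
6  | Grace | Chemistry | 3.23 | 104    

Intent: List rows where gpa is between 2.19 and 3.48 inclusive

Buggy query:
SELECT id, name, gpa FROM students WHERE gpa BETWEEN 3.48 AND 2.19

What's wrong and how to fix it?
Bug: The bounds are reversed; BETWEEN a AND b requires a <= b to match anything

Fix: Swap the bounds so the smaller value comes first

Corrected query:
SELECT id, name, gpa FROM students WHERE gpa BETWEEN 2.19 AND 3.48

Result:
id | name  | gpa 
---+-------+-----
1  | Liam  | 2.42
2  | Frank | 3.28
5  | Iris  | 2.33
6  | Grace | 3.23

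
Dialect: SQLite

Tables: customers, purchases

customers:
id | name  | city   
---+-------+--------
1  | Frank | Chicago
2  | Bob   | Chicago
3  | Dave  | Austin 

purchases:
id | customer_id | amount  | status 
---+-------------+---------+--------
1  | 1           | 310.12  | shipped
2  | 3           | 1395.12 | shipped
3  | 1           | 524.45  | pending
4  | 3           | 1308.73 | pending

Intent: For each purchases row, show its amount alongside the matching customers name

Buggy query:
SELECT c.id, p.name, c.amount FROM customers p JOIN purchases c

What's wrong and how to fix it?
Bug: Missing join condition: each purchases row is matched to all customers rows instead of just its own

Fix: Specify the join condition linking the foreign key to the parent id

Corrected query:
SELECT c.id, p.name, c.amount FROM customers p JOIN purchases c ON c.customer_id = p.id

Result:
id | name  | amount 
---+-------+--------
1  | Frank | 310.12 
2  | Dave  | 1395.12
3  | Frank | 524.45 
4  | Dave  | 1308.73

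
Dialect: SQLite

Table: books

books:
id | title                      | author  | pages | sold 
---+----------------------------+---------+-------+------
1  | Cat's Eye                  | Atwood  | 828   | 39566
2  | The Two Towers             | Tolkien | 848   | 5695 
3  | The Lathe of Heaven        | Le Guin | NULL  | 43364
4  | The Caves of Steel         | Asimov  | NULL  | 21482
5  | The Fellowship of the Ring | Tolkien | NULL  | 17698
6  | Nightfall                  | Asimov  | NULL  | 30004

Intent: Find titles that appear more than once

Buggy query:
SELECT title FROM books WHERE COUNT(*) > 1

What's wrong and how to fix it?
Bug: COUNT(*) is an aggregate and cannot be used in WHERE

Fix: Group first, then use HAVING for the count condition

Corrected query:
SELECT title FROM books GROUP BY title HAVING COUNT(*) > 1

Result:
(no rows)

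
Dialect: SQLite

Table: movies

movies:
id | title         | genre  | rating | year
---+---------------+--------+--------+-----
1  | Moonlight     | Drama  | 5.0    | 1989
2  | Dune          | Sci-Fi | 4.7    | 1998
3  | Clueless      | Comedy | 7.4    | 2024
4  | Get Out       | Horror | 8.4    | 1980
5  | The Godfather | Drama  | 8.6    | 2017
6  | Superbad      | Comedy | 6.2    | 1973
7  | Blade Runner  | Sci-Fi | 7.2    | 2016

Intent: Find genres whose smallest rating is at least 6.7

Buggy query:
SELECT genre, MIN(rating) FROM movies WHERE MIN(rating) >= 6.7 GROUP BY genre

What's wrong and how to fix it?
Bug: MIN() in WHERE is a misuse of aggregate

Fix: Use HAVING for the per-group MIN condition

Corrected query:
SELECT genre, MIN(rating) FROM movies GROUP BY genre HAVING MIN(rating) >= 6.7

Result:
genre  | MIN(rating)
-------+------------
Horror | 8.4        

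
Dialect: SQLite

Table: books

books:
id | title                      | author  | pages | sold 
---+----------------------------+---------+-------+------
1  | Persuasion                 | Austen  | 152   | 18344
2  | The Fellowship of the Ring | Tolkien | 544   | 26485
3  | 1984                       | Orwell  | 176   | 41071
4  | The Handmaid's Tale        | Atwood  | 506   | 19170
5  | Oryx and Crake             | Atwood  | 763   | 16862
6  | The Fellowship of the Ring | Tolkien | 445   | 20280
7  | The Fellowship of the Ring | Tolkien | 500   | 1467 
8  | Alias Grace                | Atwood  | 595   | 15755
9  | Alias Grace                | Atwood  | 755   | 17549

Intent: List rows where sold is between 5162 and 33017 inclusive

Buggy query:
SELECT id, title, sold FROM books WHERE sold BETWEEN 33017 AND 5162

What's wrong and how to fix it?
Bug: The bounds are reversed; BETWEEN a AND b requires a <= b to match anything

Fix: Swap the bounds so the smaller value comes first

Corrected query:
SELECT id, title, sold FROM books WHERE sold BETWEEN 5162 AND 33017

Result:
id | title                      | sold 
---+----------------------------+------
1  | Persuasion                 | 18344
2  | The Fellowship of the Ring | 26485
4  | The Handmaid's Tale        | 19170
5  | Oryx and Crake             | 16862
6  | The Fellowship of the Ring | 20280
8  | Alias Grace                | 15755
9  | Alias Grace                | 17549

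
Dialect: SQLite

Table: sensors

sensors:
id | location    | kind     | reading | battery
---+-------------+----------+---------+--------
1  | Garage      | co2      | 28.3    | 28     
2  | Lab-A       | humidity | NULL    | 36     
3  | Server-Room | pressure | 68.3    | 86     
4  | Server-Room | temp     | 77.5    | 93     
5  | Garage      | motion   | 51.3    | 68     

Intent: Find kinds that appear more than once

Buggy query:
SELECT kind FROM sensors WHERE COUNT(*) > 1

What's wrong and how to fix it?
Bug: COUNT(*) is an aggregate and cannot be used in WHERE

Fix: GROUP BY kind, then filter groups with HAVING COUNT(*) > 1

Corrected query:
SELECT kind FROM sensors GROUP BY kind HAVING COUNT(*) > 1

Result:
(no rows)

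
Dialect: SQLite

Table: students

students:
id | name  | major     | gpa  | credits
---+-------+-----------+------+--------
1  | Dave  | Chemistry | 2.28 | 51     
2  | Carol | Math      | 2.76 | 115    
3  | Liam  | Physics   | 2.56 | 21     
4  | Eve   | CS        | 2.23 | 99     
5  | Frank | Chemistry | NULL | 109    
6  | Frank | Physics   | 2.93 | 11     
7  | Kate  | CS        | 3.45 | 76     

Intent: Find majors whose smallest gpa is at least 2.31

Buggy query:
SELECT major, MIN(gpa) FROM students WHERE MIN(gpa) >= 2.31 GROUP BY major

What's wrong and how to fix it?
Bug: MIN() in WHERE is a misuse of aggregate

Fix: Replace WHERE with HAVING after the GROUP BY

Corrected query:
SELECT major, MIN(gpa) FROM students GROUP BY major HAVING MIN(gpa) >= 2.31

Result:
major   | MIN(gpa)
--------+---------
Math    | 2.76    
Physics | 2.56    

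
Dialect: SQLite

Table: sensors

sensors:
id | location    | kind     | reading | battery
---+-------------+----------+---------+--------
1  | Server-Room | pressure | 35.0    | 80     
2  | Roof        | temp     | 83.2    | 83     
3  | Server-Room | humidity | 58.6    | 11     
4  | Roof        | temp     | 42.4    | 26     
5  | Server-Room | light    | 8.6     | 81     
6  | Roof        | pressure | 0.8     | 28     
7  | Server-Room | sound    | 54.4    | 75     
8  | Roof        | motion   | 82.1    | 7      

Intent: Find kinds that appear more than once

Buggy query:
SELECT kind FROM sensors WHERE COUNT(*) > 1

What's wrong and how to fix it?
Bug: COUNT(*) is an aggregate and cannot be used in WHERE

Fix: GROUP BY kind, then filter groups with HAVING COUNT(*) > 1

Corrected query:
SELECT kind FROM sensors GROUP BY kind HAVING COUNT(*) > 1

Result:
kind    
--------
pressure
temp    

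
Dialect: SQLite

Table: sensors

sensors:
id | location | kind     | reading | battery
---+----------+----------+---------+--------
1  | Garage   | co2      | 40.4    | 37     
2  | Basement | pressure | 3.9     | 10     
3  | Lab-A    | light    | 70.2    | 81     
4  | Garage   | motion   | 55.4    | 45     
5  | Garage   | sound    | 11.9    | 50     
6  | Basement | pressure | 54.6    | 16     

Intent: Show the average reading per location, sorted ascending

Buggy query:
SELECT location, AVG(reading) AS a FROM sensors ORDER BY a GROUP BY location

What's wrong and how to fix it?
Bug: ORDER BY appears before GROUP BY; SQL clause order requires GROUP BY first

Fix: Reorder: SELECT … FROM … GROUP BY … ORDER BY …

Corrected query:
SELECT location, AVG(reading) AS a FROM sensors GROUP BY location ORDER BY a

Result:
location | a    
---------+------
Basement | 29.25
Garage   | 35.9 
Lab-A    | 70.2 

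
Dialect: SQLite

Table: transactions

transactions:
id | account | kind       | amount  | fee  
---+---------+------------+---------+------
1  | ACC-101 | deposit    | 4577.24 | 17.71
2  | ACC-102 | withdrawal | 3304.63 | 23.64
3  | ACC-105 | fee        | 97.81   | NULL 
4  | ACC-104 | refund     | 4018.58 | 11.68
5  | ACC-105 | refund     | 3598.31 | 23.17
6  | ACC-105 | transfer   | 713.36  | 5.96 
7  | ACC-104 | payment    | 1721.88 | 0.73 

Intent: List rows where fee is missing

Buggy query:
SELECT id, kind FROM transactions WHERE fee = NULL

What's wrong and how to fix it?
Bug: Comparing to NULL with '=' never matches; NULL = NULL is unknown, not true

Fix: Use IS NULL to test for NULL

Corrected query:
SELECT id, kind FROM transactions WHERE fee IS NULL

Result:
id | kind
---+-----
3  | fee 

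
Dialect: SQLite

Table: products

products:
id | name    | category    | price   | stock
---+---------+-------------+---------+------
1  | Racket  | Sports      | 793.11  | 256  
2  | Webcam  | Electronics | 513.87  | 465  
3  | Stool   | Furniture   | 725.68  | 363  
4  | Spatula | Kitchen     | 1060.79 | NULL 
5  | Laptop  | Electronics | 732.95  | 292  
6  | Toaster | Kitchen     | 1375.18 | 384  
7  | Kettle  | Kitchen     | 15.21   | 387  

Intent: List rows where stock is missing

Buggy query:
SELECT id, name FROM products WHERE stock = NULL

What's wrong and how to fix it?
Bug: Comparing to NULL with '=' never matches; NULL = NULL is unknown, not true

Fix: Replace '= NULL' with 'IS NULL'

Corrected query:
SELECT id, name FROM products WHERE stock IS NULL

Result:
id | name   
---+--------
4  | Spatula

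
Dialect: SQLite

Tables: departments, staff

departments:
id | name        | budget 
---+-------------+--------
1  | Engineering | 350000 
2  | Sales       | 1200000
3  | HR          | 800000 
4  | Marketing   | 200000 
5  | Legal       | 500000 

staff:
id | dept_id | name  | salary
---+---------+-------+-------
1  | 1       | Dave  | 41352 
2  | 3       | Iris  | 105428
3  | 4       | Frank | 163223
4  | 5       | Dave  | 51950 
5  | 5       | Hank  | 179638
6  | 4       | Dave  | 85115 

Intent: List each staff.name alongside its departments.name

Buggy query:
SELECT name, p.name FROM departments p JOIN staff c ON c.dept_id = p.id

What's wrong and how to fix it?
Bug: Both tables have a 'name' column; the unqualified reference is ambiguous

Fix: Prefix ambiguous columns with the table alias

Corrected query:
SELECT c.name, p.name FROM departments p JOIN staff c ON c.dept_id = p.id

Result:
name  | name       
------+------------
Dave  | Engineering
Iris  | HR         
Frank | Marketing  
Dave  | Legal      
Hank  | Legal      
Dave  | Marketing  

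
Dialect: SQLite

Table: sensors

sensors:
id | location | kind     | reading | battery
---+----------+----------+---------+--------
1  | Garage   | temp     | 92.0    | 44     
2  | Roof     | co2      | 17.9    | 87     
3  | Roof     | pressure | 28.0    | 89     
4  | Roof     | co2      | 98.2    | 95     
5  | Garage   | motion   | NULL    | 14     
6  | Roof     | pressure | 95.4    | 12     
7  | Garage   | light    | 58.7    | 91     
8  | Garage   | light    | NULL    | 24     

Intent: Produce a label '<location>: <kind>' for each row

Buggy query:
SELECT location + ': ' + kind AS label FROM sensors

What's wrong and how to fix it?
Bug: SQLite uses || for string concatenation; + coerces text to numbers (yielding 0)

Fix: Replace + with || to concatenate text

Corrected query:
SELECT location || ': ' || kind AS label FROM sensors

Result:
label         
--------------
Garage: temp  
Roof: co2     
Roof: pressure
Roof: co2     
Garage: motion
Roof: pressure
Garage: light 
Garage: light 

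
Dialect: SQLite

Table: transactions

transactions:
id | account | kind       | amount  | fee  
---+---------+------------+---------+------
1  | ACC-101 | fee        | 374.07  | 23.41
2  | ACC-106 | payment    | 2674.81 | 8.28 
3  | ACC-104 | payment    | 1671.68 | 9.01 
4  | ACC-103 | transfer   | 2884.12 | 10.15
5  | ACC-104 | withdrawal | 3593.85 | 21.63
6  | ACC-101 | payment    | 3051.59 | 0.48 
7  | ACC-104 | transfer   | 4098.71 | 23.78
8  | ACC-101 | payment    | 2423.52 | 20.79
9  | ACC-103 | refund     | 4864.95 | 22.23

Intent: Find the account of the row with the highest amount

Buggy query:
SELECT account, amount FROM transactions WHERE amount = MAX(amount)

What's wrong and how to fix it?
Bug: MAX(amount) is an aggregate and cannot be used directly in WHERE

Fix: Wrap MAX in a scalar subquery so WHERE compares against a single value

Corrected query:
SELECT account, amount FROM transactions WHERE amount = (SELECT MAX(amount) FROM transactions)

Result:
account | amount 
--------+--------
ACC-103 | 4864.95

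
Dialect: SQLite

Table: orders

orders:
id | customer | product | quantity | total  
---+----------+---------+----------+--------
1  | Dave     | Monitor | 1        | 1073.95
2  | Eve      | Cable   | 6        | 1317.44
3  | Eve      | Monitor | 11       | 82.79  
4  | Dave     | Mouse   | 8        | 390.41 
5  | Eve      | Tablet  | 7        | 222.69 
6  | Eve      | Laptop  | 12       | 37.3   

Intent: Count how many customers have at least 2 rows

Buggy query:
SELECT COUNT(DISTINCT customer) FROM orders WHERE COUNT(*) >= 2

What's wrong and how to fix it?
Bug: COUNT(*) cannot appear in WHERE; the per-group count doesn't exist yet

Fix: Use a subquery that GROUPs and filters with HAVING, then count its rows

Corrected query:
SELECT COUNT(*) FROM (SELECT customer FROM orders GROUP BY customer HAVING COUNT(*) >= 2)

Result:
COUNT(*)
--------
2       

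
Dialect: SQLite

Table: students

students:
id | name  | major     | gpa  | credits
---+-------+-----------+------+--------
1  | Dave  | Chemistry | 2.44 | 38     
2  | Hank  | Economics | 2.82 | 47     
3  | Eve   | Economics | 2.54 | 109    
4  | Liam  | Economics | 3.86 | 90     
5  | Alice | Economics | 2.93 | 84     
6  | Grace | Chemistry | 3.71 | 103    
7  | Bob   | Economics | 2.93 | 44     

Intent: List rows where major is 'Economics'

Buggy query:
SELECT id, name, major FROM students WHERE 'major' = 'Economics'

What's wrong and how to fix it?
Bug: Single quotes denote string literals in SQL; the column name is being compared as a constant string

Fix: Reference the column as major without single quotes

Corrected query:
SELECT id, name, major FROM students WHERE major = 'Economics'

Result:
id | name  | major    
---+-------+----------
2  | Hank  | Economics
3  | Eve   | Economics
4  | Liam  | Economics
5  | Alice | Economics
7  | Bob   | Economics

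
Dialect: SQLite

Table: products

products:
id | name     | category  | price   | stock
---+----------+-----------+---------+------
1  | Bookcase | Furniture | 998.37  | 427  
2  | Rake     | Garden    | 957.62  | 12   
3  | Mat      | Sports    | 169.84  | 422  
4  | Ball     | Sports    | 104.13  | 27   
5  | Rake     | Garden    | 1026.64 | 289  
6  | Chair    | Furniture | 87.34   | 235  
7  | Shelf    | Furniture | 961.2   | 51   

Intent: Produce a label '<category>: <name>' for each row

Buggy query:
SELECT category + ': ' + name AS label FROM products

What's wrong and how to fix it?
Bug: '+' is numeric addition; on text columns SQLite converts them to 0 instead of concatenating

Fix: Use the || operator for string concatenation

Corrected query:
SELECT category || ': ' || name AS label FROM products

Result:
label              
-------------------
Furniture: Bookcase
Garden: Rake       
Sports: Mat        
Sports: Ball       
Garden: Rake       
Furniture: Chair   
Furniture: Shelf   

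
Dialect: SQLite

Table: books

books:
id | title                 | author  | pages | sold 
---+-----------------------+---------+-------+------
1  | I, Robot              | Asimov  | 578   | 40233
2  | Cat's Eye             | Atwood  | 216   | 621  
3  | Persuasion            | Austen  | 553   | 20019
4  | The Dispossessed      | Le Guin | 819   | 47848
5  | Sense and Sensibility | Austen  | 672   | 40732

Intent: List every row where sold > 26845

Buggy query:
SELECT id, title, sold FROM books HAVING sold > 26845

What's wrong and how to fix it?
Bug: HAVING filters the output of aggregation, but this query has no GROUP BY and no aggregate functions, so SQLite rejects it (HAVING clause on a non-aggregate query); the condition here is per row

Fix: Use WHERE for row-level filtering

Corrected query:
SELECT id, title, sold FROM books WHERE sold > 26845

Result:
id | title                 | sold 
---+-----------------------+------
1  | I, Robot              | 40233
4  | The Dispossessed      | 47848
5  | Sense and Sensibility | 40732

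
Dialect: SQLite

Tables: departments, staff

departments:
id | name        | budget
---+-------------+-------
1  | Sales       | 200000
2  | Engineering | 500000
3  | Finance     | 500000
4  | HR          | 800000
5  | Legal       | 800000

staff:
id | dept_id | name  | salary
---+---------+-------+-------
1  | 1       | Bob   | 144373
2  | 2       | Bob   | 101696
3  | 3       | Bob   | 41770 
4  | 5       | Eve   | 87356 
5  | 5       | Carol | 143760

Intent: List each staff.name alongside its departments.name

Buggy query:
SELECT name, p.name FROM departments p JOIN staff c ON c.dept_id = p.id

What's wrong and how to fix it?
Bug: 'name' exists in both joined tables, so the database can't tell which one is meant

Fix: Prefix ambiguous columns with the table alias

Corrected query:
SELECT c.name, p.name FROM departments p JOIN staff c ON c.dept_id = p.id

Result:
name  | name       
------+------------
Bob   | Sales      
Bob   | Engineering
Bob   | Finance    
Eve   | Legal      
Carol | Legal      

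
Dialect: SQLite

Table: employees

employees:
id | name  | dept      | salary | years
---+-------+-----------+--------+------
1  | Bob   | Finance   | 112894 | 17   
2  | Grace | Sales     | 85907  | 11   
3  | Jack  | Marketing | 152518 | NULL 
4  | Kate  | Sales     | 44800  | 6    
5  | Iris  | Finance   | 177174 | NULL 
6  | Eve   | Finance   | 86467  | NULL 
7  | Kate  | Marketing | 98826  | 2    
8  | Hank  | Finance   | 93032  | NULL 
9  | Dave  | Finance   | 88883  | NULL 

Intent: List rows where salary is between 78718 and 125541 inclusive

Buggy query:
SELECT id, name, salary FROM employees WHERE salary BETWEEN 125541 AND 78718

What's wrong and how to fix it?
Bug: BETWEEN expects the lower bound first; with 125541 AND 78718 the range is empty

Fix: Swap the bounds so the smaller value comes first

Corrected query:
SELECT id, name, salary FROM employees WHERE salary BETWEEN 78718 AND 125541

Result:
id | name  | salary
---+-------+-------
1  | Bob   | 112894
2  | Grace | 85907 
6  | Eve   | 86467 
7  | Kate  | 98826 
8  | Hank  | 93032 
9  | Dave  | 88883 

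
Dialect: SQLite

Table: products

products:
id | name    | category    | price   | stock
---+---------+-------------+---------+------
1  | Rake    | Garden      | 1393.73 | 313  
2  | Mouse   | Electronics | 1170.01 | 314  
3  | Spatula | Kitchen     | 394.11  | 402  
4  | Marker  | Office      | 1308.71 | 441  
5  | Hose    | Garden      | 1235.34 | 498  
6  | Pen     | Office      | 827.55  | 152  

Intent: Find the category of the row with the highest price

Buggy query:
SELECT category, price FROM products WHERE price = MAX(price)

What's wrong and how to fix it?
Bug: WHERE is evaluated per row; an aggregate over the whole table isn't defined there

Fix: Wrap MAX in a scalar subquery so WHERE compares against a single value

Corrected query:
SELECT category, price FROM products WHERE price = (SELECT MAX(price) FROM products)

Result:
category | price  
---------+--------
Garden   | 1393.73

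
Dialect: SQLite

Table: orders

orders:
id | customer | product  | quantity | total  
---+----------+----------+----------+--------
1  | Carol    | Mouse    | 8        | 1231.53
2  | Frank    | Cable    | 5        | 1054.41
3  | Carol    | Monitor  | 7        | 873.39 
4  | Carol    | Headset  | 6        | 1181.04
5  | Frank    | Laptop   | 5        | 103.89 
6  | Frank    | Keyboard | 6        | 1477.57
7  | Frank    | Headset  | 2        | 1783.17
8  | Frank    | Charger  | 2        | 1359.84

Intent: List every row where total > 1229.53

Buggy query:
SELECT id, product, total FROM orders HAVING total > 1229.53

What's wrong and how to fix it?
Bug: HAVING filters the output of aggregation, but this query has no GROUP BY and no aggregate functions, so SQLite rejects it (HAVING clause on a non-aggregate query); the condition here is per row

Fix: Use WHERE for row-level filtering

Corrected query:
SELECT id, product, total FROM orders WHERE total > 1229.53

Result:
id | product  | total  
---+----------+--------
1  | Mouse    | 1231.53
6  | Keyboard | 1477.57
7  | Headset  | 1783.17
8  | Charger  | 1359.84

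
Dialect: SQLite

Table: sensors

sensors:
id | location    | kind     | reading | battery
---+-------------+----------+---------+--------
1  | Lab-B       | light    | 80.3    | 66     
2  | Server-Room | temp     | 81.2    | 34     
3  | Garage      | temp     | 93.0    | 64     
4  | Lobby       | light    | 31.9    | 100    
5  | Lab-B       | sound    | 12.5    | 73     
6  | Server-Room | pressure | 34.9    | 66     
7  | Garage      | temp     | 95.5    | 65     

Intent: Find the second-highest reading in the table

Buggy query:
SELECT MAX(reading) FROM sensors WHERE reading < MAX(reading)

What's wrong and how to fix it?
Bug: MAX(reading) on the right of the comparison is an aggregate-in-WHERE error

Fix: Compute the overall MAX in a subquery, then take MAX of rows below it

Corrected query:
SELECT MAX(reading) FROM sensors WHERE reading < (SELECT MAX(reading) FROM sensors)

Result:
MAX(reading)
------------
93          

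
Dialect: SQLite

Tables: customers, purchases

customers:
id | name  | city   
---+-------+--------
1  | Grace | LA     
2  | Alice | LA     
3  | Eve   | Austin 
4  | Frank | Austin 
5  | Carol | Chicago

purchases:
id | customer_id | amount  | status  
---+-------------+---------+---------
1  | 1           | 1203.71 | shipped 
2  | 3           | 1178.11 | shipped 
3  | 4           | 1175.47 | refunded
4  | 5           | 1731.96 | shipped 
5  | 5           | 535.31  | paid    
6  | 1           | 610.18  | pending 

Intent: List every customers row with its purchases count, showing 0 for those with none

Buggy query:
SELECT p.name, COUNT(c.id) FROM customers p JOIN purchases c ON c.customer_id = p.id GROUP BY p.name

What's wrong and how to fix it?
Bug: INNER JOIN drops customers rows that have no matching purchases rows

Fix: Switch to LEFT JOIN to retain unmatched parent rows

Corrected query:
SELECT p.name, COUNT(c.id) FROM customers p LEFT JOIN purchases c ON c.customer_id = p.id GROUP BY p.name

Result:
name  | COUNT(c.id)
------+------------
Alice | 0          
Carol | 2          
Eve   | 1          
Frank | 1          
Grace | 2          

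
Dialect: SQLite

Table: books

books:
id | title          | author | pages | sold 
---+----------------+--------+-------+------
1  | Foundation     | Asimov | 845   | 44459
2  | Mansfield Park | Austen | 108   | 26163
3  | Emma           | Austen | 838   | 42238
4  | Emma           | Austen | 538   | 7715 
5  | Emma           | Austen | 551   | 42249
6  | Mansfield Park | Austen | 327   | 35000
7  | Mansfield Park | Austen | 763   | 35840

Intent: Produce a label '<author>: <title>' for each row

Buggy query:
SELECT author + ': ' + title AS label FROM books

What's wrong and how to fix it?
Bug: '+' is numeric addition; on text columns SQLite converts them to 0 instead of concatenating

Fix: Use the || operator for string concatenation

Corrected query:
SELECT author || ': ' || title AS label FROM books

Result:
label                 
----------------------
Asimov: Foundation    
Austen: Mansfield Park
Austen: Emma          
Austen: Emma          
Austen: Emma          
Austen: Mansfield Park
Austen: Mansfield Park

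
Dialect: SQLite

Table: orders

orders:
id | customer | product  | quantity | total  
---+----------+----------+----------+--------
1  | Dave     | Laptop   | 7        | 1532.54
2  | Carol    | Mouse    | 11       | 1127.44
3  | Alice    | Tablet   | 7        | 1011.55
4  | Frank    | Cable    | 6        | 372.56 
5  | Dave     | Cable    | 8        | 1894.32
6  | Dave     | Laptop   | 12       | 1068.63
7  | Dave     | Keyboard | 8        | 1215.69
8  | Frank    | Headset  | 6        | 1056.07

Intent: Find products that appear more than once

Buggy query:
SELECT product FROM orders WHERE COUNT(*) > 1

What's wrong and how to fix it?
Bug: COUNT(*) is an aggregate and cannot be used in WHERE

Fix: GROUP BY product, then filter groups with HAVING COUNT(*) > 1

Corrected query:
SELECT product FROM orders GROUP BY product HAVING COUNT(*) > 1

Result:
product
-------
Cable  
Laptop 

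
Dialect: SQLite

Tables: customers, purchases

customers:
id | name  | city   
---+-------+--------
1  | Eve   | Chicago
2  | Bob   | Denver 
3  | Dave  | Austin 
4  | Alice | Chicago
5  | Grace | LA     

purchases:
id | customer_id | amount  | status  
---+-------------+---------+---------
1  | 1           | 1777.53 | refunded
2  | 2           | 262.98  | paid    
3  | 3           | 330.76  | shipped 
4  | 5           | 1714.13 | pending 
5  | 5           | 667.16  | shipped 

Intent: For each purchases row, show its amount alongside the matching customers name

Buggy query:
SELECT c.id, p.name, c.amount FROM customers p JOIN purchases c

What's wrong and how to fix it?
Bug: JOIN with no ON clause produces a cartesian product; every purchases row pairs with every customers row

Fix: Add ON c.customer_id = p.id to the JOIN

Corrected query:
SELECT c.id, p.name, c.amount FROM customers p JOIN purchases c ON c.customer_id = p.id

Result:
id | name  | amount 
---+-------+--------
1  | Eve   | 1777.53
2  | Bob   | 262.98 
3  | Dave  | 330.76 
4  | Grace | 1714.13
5  | Grace | 667.16 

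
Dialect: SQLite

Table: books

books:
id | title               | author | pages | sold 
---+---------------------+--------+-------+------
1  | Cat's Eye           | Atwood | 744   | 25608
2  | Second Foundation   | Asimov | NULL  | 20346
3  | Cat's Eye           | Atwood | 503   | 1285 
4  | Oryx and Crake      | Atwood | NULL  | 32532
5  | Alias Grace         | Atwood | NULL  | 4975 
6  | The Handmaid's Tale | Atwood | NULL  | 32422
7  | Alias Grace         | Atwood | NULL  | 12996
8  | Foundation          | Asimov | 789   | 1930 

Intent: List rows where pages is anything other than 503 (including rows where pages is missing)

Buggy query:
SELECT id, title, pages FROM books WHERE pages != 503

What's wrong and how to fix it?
Bug: 'pages != 503' is unknown when pages is NULL, so NULL rows are silently excluded

Fix: Handle NULL separately with IS NULL alongside the inequality

Corrected query:
SELECT id, title, pages FROM books WHERE pages != 503 OR pages IS NULL

Result:
id | title               | pages
---+---------------------+------
1  | Cat's Eye           | 744  
2  | Second Foundation   | NULL 
4  | Oryx and Crake      | NULL 
5  | Alias Grace         | NULL 
6  | The Handmaid's Tale | NULL 
7  | Alias Grace         | NULL 
8  | Foundation          | 789  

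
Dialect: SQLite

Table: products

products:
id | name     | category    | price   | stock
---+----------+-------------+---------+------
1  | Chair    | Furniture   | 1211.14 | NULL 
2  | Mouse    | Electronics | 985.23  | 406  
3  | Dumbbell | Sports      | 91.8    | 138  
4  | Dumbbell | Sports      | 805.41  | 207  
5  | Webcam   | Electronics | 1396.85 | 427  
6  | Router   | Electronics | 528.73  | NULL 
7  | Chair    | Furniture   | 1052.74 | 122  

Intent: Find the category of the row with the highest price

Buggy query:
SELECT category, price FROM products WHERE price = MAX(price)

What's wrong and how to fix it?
Bug: MAX(price) is an aggregate and cannot be used directly in WHERE

Fix: Wrap MAX in a scalar subquery so WHERE compares against a single value

Corrected query:
SELECT category, price FROM products WHERE price = (SELECT MAX(price) FROM products)

Result:
category    | price  
------------+--------
Electronics | 1396.85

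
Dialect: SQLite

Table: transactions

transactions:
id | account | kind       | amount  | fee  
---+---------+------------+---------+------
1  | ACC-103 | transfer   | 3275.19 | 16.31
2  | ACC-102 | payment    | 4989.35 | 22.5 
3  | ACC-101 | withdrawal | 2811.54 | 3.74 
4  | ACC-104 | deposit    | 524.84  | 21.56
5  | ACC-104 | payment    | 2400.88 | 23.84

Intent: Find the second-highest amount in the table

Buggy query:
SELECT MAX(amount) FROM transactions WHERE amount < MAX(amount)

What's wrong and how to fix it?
Bug: MAX(amount) on the right of the comparison is an aggregate-in-WHERE error

Fix: Put the inner MAX in a scalar subquery

Corrected query:
SELECT MAX(amount) FROM transactions WHERE amount < (SELECT MAX(amount) FROM transactions)

Result:
MAX(amount)
-----------
3275.19    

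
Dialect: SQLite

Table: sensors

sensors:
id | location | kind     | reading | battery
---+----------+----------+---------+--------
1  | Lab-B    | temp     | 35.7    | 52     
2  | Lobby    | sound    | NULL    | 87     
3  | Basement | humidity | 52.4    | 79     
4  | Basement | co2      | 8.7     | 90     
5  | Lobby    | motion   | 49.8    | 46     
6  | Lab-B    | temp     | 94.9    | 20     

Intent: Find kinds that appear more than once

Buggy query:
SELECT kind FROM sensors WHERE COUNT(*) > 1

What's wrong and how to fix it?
Bug: COUNT(*) is an aggregate and cannot be used in WHERE

Fix: Group first, then use HAVING for the count condition

Corrected query:
SELECT kind FROM sensors GROUP BY kind HAVING COUNT(*) > 1

Result:
kind
----
temp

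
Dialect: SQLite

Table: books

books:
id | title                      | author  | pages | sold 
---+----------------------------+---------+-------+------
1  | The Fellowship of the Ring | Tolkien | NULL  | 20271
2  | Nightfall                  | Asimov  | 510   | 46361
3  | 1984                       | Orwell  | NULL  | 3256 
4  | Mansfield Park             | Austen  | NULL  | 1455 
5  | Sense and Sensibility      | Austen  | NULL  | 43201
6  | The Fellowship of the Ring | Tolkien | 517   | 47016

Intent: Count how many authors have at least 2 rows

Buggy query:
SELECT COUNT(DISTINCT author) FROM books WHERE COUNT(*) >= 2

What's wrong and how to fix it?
Bug: WHERE filters individual rows, not groups, so a group-level COUNT is invalid there

Fix: Group first with HAVING COUNT(*) >= 2, then COUNT the resulting groups

Corrected query:
SELECT COUNT(*) FROM (SELECT author FROM books GROUP BY author HAVING COUNT(*) >= 2)

Result:
COUNT(*)
--------
2       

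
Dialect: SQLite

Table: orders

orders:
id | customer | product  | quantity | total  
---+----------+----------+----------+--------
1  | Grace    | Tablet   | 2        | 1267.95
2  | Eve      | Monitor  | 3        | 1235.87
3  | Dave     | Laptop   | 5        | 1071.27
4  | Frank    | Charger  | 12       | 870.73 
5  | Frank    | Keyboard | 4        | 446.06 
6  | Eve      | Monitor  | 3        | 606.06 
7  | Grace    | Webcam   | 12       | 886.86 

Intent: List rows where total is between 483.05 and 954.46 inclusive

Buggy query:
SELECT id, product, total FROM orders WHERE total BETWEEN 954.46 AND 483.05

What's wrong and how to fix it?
Bug: BETWEEN expects the lower bound first; with 954.46 AND 483.05 the range is empty

Fix: Write BETWEEN 483.05 AND 954.46

Corrected query:
SELECT id, product, total FROM orders WHERE total BETWEEN 483.05 AND 954.46

Result:
id | product | total 
---+---------+-------
4  | Charger | 870.73
6  | Monitor | 606.06
7  | Webcam  | 886.86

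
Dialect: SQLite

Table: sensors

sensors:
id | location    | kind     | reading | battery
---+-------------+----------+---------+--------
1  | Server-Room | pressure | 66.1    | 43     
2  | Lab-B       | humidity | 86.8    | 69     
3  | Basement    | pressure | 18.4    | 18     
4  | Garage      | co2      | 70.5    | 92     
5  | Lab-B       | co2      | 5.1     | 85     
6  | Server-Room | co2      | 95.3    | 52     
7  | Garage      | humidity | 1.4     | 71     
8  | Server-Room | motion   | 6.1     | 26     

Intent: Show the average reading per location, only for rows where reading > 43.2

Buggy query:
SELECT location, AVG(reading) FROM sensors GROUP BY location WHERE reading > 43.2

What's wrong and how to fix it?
Bug: Row-level WHERE must come before GROUP BY in the clause order

Fix: Move the WHERE clause before GROUP BY

Corrected query:
SELECT location, AVG(reading) FROM sensors WHERE reading > 43.2 GROUP BY location

Result:
location    | AVG(reading)
------------+-------------
Garage      | 70.5        
Lab-B       | 86.8        
Server-Room | 80.7        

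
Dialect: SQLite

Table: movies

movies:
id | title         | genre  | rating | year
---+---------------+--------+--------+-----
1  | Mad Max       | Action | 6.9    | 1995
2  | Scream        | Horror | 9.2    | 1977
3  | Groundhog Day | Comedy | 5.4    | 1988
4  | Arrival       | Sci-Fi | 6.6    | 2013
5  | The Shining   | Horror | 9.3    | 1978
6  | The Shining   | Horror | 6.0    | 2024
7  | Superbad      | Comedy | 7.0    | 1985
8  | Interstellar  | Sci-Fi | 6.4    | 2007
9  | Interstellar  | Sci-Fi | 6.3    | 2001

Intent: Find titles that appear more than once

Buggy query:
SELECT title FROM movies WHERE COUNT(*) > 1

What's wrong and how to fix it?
Bug: COUNT(*) is an aggregate and cannot be used in WHERE

Fix: Group first, then use HAVING for the count condition

Corrected query:
SELECT title FROM movies GROUP BY title HAVING COUNT(*) > 1

Result:
title       
------------
Interstellar
The Shining 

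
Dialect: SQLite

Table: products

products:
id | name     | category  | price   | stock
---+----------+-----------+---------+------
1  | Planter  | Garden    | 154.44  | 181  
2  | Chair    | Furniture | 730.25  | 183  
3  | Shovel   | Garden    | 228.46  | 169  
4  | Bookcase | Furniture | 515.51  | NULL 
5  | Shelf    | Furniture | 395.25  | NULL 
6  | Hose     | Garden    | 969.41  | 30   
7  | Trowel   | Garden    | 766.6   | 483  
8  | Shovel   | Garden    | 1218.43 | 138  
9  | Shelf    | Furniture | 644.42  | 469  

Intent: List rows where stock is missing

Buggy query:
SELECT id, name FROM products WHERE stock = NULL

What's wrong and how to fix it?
Bug: '= NULL' is always unknown in SQL three-valued logic, so no rows match

Fix: Use IS NULL to test for NULL

Corrected query:
SELECT id, name FROM products WHERE stock IS NULL

Result:
id | name    
---+---------
4  | Bookcase
5  | Shelf   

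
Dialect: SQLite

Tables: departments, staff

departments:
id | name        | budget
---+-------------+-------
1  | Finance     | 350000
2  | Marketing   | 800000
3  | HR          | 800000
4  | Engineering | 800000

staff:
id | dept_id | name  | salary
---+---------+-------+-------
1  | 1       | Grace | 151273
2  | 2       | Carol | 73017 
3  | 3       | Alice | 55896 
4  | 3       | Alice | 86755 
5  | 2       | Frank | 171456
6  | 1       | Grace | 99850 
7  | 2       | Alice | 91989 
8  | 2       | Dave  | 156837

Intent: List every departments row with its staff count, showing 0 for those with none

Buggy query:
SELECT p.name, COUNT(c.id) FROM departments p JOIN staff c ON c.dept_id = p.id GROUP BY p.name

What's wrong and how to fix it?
Bug: An inner join excludes parents with zero children

Fix: Switch to LEFT JOIN to retain unmatched parent rows

Corrected query:
SELECT p.name, COUNT(c.id) FROM departments p LEFT JOIN staff c ON c.dept_id = p.id GROUP BY p.name

Result:
name        | COUNT(c.id)
------------+------------
Engineering | 0          
Finance     | 2          
HR          | 2          
Marketing   | 4          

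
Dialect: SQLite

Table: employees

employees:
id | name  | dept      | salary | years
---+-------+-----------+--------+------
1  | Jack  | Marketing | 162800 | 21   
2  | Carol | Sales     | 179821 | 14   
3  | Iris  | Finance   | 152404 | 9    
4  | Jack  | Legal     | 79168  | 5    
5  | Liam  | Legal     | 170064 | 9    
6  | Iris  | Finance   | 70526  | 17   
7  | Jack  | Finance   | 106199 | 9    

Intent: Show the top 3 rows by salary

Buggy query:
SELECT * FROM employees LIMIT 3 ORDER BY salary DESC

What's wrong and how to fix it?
Bug: LIMIT must come after ORDER BY

Fix: Swap the clauses: ORDER BY first, then LIMIT

Corrected query:
SELECT * FROM employees ORDER BY salary DESC LIMIT 3

Result:
id | name  | dept      | salary | years
---+-------+-----------+--------+------
2  | Carol | Sales     | 179821 | 14   
5  | Liam  | Legal     | 170064 | 9    
1  | Jack  | Marketing | 162800 | 21   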